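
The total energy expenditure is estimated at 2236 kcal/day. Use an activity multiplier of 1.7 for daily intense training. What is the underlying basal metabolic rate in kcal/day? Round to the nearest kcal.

1315 kcal/day

BMR = TEE ÷ activity factor = 2236 ÷ 1.7 = 1315.2941 kcal/day.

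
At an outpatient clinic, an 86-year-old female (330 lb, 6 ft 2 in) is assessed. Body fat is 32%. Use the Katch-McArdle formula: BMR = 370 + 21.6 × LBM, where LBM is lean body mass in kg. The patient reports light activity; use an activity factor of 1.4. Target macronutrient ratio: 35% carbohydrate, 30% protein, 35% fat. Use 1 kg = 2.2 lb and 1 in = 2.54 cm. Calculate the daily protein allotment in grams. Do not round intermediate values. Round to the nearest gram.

270 g/day

Convert to metric: weight = 330 ÷ 2.2 = 150 kg; height = (6×12 + 2) × 2.54 = 74 × 2.54 = 187.96 cm.
LBM = 150 × (1 − 0.32) = 102 kg. Katch-McArdle: BMR = 370 + 21.6 × 102 = 2573.2 kcal/day.
TEE = 2573.2 × 1.4 = 3602.48 kcal/day.
Protein energy = 30% × 3602.48 = 1080.744 kcal.
Protein = 1080.744 ÷ 4 kcal/g = 270.186 g.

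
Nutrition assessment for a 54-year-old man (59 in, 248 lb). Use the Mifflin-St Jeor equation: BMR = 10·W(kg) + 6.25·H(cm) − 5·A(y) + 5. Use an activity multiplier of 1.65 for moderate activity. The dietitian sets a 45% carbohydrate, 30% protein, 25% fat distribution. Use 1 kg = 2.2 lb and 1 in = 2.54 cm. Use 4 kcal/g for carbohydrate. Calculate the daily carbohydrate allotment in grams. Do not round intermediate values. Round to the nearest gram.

Convert to metric: weight = 248 ÷ 2.2 = 112.7273 kg; height = 59 × 2.54 = 149.86 cm.
Mifflin-St Jeor (male): BMR = 10(112.7273) + 6.25(149.86) − 5(54) + 5 = 1127.2727 + 936.625 − 270 + 5 = 1798.8977 kcal/day.
TEE = 1798.8977 × 1.65 = 2968.1813 kcal/day.
Carbohydrate energy = 45% × 2968.1813 = 1335.6816 kcal.
Carbohydrate = 1335.6816 ÷ 4 kcal/g = 333.9204 g.

334 g/day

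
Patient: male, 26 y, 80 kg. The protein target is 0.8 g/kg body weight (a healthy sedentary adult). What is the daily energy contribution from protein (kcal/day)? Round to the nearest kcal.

Protein = 0.8 g/kg × 80 kg = 64 g/day.
Protein energy = 64 g × 4 kcal/g = 256 kcal/day.

256 kcal/day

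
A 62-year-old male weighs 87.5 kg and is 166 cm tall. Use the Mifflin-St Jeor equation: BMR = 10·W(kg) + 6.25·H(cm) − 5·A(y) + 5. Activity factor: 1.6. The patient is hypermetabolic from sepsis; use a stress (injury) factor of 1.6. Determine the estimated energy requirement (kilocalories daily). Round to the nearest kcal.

4115 kilocalories daily

Mifflin-St Jeor (male): BMR = 10(87.5) + 6.25(166) − 5(62) + 5 = 875 + 1037.5 − 310 + 5 = 1607.5 kcal/day.
TEE = BMR × activity factor = 1607.5 × 1.6 = 2572 kcal/day.
Apply stress factor: 2572 × 1.6 = 4115.2 kcal/day.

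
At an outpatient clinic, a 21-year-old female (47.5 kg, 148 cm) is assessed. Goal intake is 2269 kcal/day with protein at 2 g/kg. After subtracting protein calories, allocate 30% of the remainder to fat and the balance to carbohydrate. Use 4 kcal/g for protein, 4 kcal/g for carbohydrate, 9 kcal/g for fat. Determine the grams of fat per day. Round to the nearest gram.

Protein = 2 × 47.5 = 95 g → 95 × 4 = 380 kcal.
Non-protein calories = 2269 − 380 = 1889 kcal.
Fat: 30% × 1889 = 566.7 kcal; carbohydrate: 1322.3 kcal.
Fat: 566.7 kcal ÷ 9 kcal/g = 62.9667 g.

63 g/day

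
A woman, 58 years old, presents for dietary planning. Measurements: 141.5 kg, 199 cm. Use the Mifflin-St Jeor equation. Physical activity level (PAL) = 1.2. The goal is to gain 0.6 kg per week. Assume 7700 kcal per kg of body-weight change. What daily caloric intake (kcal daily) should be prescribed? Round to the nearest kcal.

3309 kcal daily

Mifflin-St Jeor (female): BMR = 10(141.5) + 6.25(199) − 5(58) − 161 = 1415 + 1243.75 − 290 − 161 = 2207.75 kcal/day.
TEE = 2207.75 × 1.2 = 2649.3 kcal/day.
Required daily surplus = 0.6 × 7700 ÷ 7 = 660 kcal/day.
Target intake = 2649.3 + 660 = 3309.3 kcal/day.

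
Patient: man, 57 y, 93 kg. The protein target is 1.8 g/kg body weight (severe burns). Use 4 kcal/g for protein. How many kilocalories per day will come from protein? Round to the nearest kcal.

670 kcal/day

Protein = 1.8 g/kg × 93 kg = 167.4 g/day.
Protein energy = 167.4 g × 4 kcal/g = 669.6 kcal/day.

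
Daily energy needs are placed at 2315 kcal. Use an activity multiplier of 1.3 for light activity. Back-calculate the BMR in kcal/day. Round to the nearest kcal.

1781 kcal/day

BMR = TEE ÷ activity factor = 2315 ÷ 1.3 = 1780.7692 kcal/day.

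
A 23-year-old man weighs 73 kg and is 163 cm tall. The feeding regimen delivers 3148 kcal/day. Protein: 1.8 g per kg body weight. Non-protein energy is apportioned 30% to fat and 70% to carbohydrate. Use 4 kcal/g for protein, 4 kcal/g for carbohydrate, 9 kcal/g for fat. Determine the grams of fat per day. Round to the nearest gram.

87 g/day

Protein = 1.8 × 73 = 131.4 g → 131.4 × 4 = 525.6 kcal.
Non-protein calories = 3148 − 525.6 = 2622.4 kcal.
Fat: 30% × 2622.4 = 786.72 kcal; carbohydrate: 1835.68 kcal.
Fat: 786.72 kcal ÷ 9 kcal/g = 87.4133 g.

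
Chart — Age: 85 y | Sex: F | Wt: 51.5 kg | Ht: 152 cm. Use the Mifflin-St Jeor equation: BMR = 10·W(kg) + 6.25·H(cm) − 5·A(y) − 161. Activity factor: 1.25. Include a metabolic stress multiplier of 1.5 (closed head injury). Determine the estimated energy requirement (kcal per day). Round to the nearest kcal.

Mifflin-St Jeor (female): BMR = 10(51.5) + 6.25(152) − 5(85) − 161 = 515 + 950 − 425 − 161 = 879 kcal/day.
TEE = BMR × activity factor = 879 × 1.25 = 1098.75 kcal/day.
Apply stress factor: 1098.75 × 1.5 = 1648.125 kcal/day.

1648 kcal per day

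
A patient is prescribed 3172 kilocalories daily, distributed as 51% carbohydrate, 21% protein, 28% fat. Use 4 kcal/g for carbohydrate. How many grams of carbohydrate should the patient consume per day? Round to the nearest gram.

Carbohydrate energy = 51% × 3172 = 1617.72 kcal.
At 4 kcal/g: 1617.72 ÷ 4 = 404.43 g.

404 g/day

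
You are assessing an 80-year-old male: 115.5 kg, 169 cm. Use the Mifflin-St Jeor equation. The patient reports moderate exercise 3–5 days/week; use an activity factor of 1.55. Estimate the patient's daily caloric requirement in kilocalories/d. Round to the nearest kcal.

2815 kilocalories/d

Mifflin-St Jeor (male): BMR = 10(115.5) + 6.25(169) − 5(80) + 5 = 1155 + 1056.25 − 400 + 5 = 1816.25 kcal/day.
TEE = BMR × activity factor = 1816.25 × 1.55 = 2815.1875 kcal/day.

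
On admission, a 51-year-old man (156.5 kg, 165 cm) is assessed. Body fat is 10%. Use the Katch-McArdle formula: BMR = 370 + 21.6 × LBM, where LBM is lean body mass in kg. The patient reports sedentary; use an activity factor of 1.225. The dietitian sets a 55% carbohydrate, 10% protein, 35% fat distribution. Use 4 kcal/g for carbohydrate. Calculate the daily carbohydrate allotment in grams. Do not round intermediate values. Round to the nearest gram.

575 g/day

LBM = 156.5 × (1 − 0.1) = 140.85 kg. Katch-McArdle: BMR = 370 + 21.6 × 140.85 = 3412.36 kcal/day.
TEE = 3412.36 × 1.225 = 4180.141 kcal/day.
Carbohydrate energy = 55% × 4180.141 = 2299.0776 kcal.
Carbohydrate = 2299.0776 ÷ 4 kcal/g = 574.7694 g.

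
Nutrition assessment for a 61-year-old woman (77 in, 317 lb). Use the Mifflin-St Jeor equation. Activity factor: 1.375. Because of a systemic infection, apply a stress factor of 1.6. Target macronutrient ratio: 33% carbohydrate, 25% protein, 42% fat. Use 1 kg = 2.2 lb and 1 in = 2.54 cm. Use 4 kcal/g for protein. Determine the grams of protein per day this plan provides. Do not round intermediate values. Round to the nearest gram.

Convert to metric: weight = 317 ÷ 2.2 = 144.0909 kg; height = 77 × 2.54 = 195.58 cm.
Mifflin-St Jeor (female): BMR = 10(144.0909) + 6.25(195.58) − 5(61) − 161 = 1440.9091 + 1222.375 − 305 − 161 = 2197.2841 kcal/day.
TEE = 2197.2841 × 1.375 = 3021.2656 kcal/day.
With stress factor 1.6: 3021.2656 × 1.6 = 4834.025 kcal/day.
Protein energy = 25% × 4834.025 = 1208.5063 kcal.
Protein = 1208.5063 ÷ 4 kcal/g = 302.1266 g.

302 g/day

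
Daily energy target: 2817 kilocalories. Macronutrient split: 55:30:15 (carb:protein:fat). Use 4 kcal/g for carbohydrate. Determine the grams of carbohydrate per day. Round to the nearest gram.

387 g/day

Carbohydrate energy = 55% × 2817 = 1549.35 kcal.
At 4 kcal/g: 1549.35 ÷ 4 = 387.3375 g.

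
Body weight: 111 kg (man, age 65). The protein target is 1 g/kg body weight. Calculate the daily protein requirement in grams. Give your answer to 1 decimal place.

Protein = 1 g/kg × 111 kg = 111 g/day.

111.0 g/day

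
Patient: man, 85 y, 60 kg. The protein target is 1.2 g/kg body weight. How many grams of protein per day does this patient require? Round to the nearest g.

Protein = 1.2 g/kg × 60 kg = 72 g/day.

72 g/day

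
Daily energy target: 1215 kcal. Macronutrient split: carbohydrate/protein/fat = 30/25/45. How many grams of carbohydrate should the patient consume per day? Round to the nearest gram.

91 g/day

Carbohydrate energy = 30% × 1215 = 364.5 kcal.
At 4 kcal/g: 364.5 ÷ 4 = 91.125 g.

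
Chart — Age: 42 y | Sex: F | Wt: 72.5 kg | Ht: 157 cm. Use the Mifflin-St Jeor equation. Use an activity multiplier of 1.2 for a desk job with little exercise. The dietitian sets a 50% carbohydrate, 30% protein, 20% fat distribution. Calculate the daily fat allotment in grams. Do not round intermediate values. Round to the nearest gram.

36 g/day

Mifflin-St Jeor (female): BMR = 10(72.5) + 6.25(157) − 5(42) − 161 = 725 + 981.25 − 210 − 161 = 1335.25 kcal/day.
TEE = 1335.25 × 1.2 = 1602.3 kcal/day.
Fat energy = 20% × 1602.3 = 320.46 kcal.
Fat = 320.46 ÷ 9 kcal/g = 35.6067 g.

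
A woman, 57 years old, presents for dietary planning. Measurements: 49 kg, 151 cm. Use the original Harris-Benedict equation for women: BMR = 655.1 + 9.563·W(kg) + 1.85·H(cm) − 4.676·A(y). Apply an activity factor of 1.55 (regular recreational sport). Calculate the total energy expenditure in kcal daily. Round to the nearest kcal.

1762 kcal daily

Harris-Benedict: BMR = 655.1 + 9.563(49) + 1.85(151) − 4.676(57) = 1136.505 kcal/day.
TEE = BMR × activity factor = 1136.505 × 1.55 = 1761.5828 kcal/day.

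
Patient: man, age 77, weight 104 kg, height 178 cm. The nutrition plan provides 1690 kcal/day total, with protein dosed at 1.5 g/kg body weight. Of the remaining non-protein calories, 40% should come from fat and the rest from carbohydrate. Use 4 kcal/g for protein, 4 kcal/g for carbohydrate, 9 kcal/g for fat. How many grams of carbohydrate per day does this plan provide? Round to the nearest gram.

160 g/day

Protein = 1.5 × 104 = 156 g → 156 × 4 = 624 kcal.
Non-protein calories = 1690 − 624 = 1066 kcal.
Fat: 40% × 1066 = 426.4 kcal; carbohydrate: 639.6 kcal.
Carbohydrate: 639.6 kcal ÷ 4 kcal/g = 159.9 g.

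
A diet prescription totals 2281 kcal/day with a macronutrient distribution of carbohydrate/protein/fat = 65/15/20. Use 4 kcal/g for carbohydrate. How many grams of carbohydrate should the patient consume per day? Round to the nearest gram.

Carbohydrate energy = 65% × 2281 = 1482.65 kcal.
At 4 kcal/g: 1482.65 ÷ 4 = 370.6625 g.

371 g/day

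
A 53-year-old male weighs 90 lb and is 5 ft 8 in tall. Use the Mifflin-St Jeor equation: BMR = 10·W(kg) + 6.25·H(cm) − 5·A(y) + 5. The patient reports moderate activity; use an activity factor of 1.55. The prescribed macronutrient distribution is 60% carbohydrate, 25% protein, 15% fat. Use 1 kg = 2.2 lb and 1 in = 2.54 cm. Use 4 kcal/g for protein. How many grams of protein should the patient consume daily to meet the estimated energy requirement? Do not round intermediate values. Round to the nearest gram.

119 g/day

Convert to metric: weight = 90 ÷ 2.2 = 40.9091 kg; height = (5×12 + 8) × 2.54 = 68 × 2.54 = 172.72 cm.
Mifflin-St Jeor (male): BMR = 10(40.9091) + 6.25(172.72) − 5(53) + 5 = 409.0909 + 1079.5 − 265 + 5 = 1228.5909 kcal/day.
TEE = 1228.5909 × 1.55 = 1904.3159 kcal/day.
Protein energy = 25% × 1904.3159 = 476.079 kcal.
Protein = 476.079 ÷ 4 kcal/g = 119.0197 g.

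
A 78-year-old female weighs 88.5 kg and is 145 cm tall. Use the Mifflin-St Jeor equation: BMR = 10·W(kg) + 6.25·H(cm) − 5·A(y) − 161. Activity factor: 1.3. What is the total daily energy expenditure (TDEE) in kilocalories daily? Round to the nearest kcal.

Mifflin-St Jeor (female): BMR = 10(88.5) + 6.25(145) − 5(78) − 161 = 885 + 906.25 − 390 − 161 = 1240.25 kcal/day.
TEE = BMR × activity factor = 1240.25 × 1.3 = 1612.325 kcal/day.

1612 kilocalories daily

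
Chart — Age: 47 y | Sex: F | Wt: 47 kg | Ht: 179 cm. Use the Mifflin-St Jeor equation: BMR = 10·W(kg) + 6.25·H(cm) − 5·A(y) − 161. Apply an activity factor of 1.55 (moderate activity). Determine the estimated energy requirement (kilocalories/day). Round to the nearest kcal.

Mifflin-St Jeor (female): BMR = 10(47) + 6.25(179) − 5(47) − 161 = 470 + 1118.75 − 235 − 161 = 1192.75 kcal/day.
TEE = BMR × activity factor = 1192.75 × 1.55 = 1848.7625 kcal/day.

1849 kilocalories/day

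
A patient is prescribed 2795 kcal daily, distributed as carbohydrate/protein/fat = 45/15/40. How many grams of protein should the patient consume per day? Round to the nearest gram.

105 g/day

Protein energy = 15% × 2795 = 419.25 kcal.
At 4 kcal/g: 419.25 ÷ 4 = 104.8125 g.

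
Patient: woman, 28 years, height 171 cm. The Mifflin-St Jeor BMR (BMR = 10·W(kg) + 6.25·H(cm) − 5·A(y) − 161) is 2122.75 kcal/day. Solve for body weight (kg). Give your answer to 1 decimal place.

135.5 kg

2122.75 = 10·W + 6.25(171) − 5(28) − 161
10·W = 2122.75 − 767.75 = 1355, so W = 135.5 kg.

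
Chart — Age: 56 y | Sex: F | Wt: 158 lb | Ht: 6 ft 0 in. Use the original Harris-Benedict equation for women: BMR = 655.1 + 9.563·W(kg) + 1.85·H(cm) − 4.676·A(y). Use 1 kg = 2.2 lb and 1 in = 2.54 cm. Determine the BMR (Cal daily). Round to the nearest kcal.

1418 Cal daily

Convert to metric: weight = 158 ÷ 2.2 = 71.8182 kg; height = (6×12 + 0) × 2.54 = 72 × 2.54 = 182.88 cm.
Harris-Benedict: BMR = 655.1 + 9.563(71.8182) + 1.85(182.88) − 4.676(56) = 1418.3693 kcal/day.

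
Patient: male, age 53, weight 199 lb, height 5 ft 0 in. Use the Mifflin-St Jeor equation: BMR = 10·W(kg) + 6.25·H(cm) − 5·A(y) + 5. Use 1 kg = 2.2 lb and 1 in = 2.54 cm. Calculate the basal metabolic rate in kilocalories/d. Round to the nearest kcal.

Convert to metric: weight = 199 ÷ 2.2 = 90.4545 kg; height = (5×12 + 0) × 2.54 = 60 × 2.54 = 152.4 cm.
Mifflin-St Jeor (male): BMR = 10(90.4545) + 6.25(152.4) − 5(53) + 5 = 904.5455 + 952.5 − 265 + 5 = 1597.0455 kcal/day.

1597 kilocalories/d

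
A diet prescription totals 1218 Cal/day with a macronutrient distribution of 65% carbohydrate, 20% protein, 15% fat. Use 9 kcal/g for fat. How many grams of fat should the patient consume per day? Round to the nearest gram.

Fat energy = 15% × 1218 = 182.7 kcal.
At 9 kcal/g: 182.7 ÷ 9 = 20.3 g.

20 g/day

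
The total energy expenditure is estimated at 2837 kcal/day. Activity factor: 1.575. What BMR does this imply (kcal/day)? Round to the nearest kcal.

1801 kcal/day

BMR = TEE ÷ activity factor = 2837 ÷ 1.575 = 1801.2698 kcal/day.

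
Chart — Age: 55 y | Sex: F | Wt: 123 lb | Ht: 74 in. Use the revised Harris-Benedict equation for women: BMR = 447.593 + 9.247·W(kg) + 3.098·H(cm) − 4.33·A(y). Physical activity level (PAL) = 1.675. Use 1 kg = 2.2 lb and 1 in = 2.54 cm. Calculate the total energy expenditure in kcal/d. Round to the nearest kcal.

2192 kcal/d

Convert to metric: weight = 123 ÷ 2.2 = 55.9091 kg; height = 74 × 2.54 = 187.96 cm.
Harris-Benedict: BMR = 447.593 + 9.247(55.9091) + 3.098(187.96) − 4.33(55) = 1308.7344 kcal/day.
TEE = BMR × activity factor = 1308.7344 × 1.675 = 2192.1302 kcal/day.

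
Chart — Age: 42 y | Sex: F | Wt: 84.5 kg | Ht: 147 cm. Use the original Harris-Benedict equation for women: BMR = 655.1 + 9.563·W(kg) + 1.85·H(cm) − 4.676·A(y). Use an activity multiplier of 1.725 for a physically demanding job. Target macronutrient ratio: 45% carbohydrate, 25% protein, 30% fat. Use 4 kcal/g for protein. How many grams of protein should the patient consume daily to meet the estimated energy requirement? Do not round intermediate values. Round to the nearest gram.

166 g/day

Harris-Benedict: BMR = 655.1 + 9.563(84.5) + 1.85(147) − 4.676(42) = 1538.7315 kcal/day.
TEE = 1538.7315 × 1.725 = 2654.3118 kcal/day.
Protein energy = 25% × 2654.3118 = 663.578 kcal.
Protein = 663.578 ÷ 4 kcal/g = 165.8945 g.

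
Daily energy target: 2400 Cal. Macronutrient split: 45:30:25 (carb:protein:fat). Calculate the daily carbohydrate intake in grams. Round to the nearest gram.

270 g/day

Carbohydrate energy = 45% × 2400 = 1080 kcal.
At 4 kcal/g: 1080 ÷ 4 = 270 g.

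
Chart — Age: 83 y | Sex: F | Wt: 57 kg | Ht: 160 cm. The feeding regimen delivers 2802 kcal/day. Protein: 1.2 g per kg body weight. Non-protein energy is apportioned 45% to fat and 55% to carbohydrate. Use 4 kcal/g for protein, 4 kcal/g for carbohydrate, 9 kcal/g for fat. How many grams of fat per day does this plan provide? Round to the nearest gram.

Protein = 1.2 × 57 = 68.4 g → 68.4 × 4 = 273.6 kcal.
Non-protein calories = 2802 − 273.6 = 2528.4 kcal.
Fat: 45% × 2528.4 = 1137.78 kcal; carbohydrate: 1390.62 kcal.
Fat: 1137.78 kcal ÷ 9 kcal/g = 126.42 g.

126 g/day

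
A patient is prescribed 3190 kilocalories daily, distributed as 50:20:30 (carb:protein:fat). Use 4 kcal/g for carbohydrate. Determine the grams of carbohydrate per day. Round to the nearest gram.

Carbohydrate energy = 50% × 3190 = 1595 kcal.
At 4 kcal/g: 1595 ÷ 4 = 398.75 g.

399 g/day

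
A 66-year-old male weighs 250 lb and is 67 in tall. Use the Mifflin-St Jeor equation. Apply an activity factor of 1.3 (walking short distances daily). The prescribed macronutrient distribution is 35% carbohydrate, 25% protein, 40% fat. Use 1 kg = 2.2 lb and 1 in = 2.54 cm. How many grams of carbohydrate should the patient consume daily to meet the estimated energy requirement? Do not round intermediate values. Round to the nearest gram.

Convert to metric: weight = 250 ÷ 2.2 = 113.6364 kg; height = 67 × 2.54 = 170.18 cm.
Mifflin-St Jeor (male): BMR = 10(113.6364) + 6.25(170.18) − 5(66) + 5 = 1136.3636 + 1063.625 − 330 + 5 = 1874.9886 kcal/day.
TEE = 1874.9886 × 1.3 = 2437.4852 kcal/day.
Carbohydrate energy = 35% × 2437.4852 = 853.1198 kcal.
Carbohydrate = 853.1198 ÷ 4 kcal/g = 213.28 g.

213 g/day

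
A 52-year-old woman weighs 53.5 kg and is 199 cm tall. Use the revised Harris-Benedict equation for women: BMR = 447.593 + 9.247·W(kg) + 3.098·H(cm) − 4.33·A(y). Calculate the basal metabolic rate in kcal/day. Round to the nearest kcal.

Harris-Benedict: BMR = 447.593 + 9.247(53.5) + 3.098(199) − 4.33(52) = 1333.6495 kcal/day.

1334 kcal/day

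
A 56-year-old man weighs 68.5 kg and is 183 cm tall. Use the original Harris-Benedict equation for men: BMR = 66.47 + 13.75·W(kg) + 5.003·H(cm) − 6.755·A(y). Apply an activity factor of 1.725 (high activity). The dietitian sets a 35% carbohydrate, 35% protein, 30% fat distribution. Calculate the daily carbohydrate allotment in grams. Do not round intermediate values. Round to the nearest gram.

233 g/day

Harris-Benedict: BMR = 66.47 + 13.75(68.5) + 5.003(183) − 6.755(56) = 1545.614 kcal/day.
TEE = 1545.614 × 1.725 = 2666.1842 kcal/day.
Carbohydrate energy = 35% × 2666.1842 = 933.1645 kcal.
Carbohydrate = 933.1645 ÷ 4 kcal/g = 233.2911 g.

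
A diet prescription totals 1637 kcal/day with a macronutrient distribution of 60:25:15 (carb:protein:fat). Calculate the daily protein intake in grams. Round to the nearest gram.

102 g/day

Protein energy = 25% × 1637 = 409.25 kcal.
At 4 kcal/g: 409.25 ÷ 4 = 102.3125 g.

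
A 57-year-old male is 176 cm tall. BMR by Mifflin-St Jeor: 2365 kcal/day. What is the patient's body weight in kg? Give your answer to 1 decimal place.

154.5 kg

2365 = 10·W + 6.25(176) − 5(57) + 5
10·W = 2365 − 820 = 1545, so W = 154.5 kg.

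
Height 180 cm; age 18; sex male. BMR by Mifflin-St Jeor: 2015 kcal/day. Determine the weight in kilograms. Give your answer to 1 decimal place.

2015 = 10·W + 6.25(180) − 5(18) + 5
10·W = 2015 − 1040 = 975, so W = 97.5 kg.

97.5 kg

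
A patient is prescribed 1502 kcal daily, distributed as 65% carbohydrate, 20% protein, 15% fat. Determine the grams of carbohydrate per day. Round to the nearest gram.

244 g/day

Carbohydrate energy = 65% × 1502 = 976.3 kcal.
At 4 kcal/g: 976.3 ÷ 4 = 244.075 g.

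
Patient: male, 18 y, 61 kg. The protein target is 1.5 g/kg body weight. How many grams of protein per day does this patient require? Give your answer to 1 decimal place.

Protein = 1.5 g/kg × 61 kg = 91.5 g/day.

91.5 g/day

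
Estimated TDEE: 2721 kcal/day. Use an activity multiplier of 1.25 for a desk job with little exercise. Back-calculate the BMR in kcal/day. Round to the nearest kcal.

2177 kcal/day

BMR = TEE ÷ activity factor = 2721 ÷ 1.25 = 2176.8 kcal/day.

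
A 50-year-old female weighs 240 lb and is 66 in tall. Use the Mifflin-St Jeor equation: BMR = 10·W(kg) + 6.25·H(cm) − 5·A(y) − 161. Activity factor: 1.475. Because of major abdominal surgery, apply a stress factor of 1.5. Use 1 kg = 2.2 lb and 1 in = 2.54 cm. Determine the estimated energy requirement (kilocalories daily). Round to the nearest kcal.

Convert to metric: weight = 240 ÷ 2.2 = 109.0909 kg; height = 66 × 2.54 = 167.64 cm.
Mifflin-St Jeor (female): BMR = 10(109.0909) + 6.25(167.64) − 5(50) − 161 = 1090.9091 + 1047.75 − 250 − 161 = 1727.6591 kcal/day.
TEE = BMR × activity factor = 1727.6591 × 1.475 = 2548.2972 kcal/day.
Apply stress factor: 2548.2972 × 1.5 = 3822.4457 kcal/day.

3822 kilocalories daily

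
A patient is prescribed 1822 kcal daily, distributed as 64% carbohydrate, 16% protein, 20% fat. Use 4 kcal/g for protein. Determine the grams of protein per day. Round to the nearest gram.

Protein energy = 16% × 1822 = 291.52 kcal.
At 4 kcal/g: 291.52 ÷ 4 = 72.88 g.

73 g/day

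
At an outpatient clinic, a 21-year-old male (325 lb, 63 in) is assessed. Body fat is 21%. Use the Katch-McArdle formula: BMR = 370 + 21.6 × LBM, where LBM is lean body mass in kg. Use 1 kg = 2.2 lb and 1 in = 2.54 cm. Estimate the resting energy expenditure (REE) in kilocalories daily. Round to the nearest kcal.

Convert to metric: weight = 325 ÷ 2.2 = 147.7273 kg; height = 63 × 2.54 = 160.02 cm.
LBM = 147.7273 × (1 − 0.21) = 116.7045 kg. Katch-McArdle: BMR = 370 + 21.6 × 116.7045 = 2890.8182 kcal/day.

2891 kilocalories daily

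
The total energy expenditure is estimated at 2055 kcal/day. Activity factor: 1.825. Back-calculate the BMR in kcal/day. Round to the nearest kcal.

BMR = TEE ÷ activity factor = 2055 ÷ 1.825 = 1126.0274 kcal/day.

1126 kcal/day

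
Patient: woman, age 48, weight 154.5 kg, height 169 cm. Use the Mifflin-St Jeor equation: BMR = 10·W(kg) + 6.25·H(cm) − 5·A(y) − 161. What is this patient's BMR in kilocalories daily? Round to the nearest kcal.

Mifflin-St Jeor (female): BMR = 10(154.5) + 6.25(169) − 5(48) − 161 = 1545 + 1056.25 − 240 − 161 = 2200.25 kcal/day.

2200 kilocalories daily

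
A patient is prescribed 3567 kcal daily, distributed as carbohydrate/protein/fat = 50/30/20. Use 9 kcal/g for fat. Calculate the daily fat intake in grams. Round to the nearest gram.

79 g/day

Fat energy = 20% × 3567 = 713.4 kcal.
At 9 kcal/g: 713.4 ÷ 9 = 79.2667 g.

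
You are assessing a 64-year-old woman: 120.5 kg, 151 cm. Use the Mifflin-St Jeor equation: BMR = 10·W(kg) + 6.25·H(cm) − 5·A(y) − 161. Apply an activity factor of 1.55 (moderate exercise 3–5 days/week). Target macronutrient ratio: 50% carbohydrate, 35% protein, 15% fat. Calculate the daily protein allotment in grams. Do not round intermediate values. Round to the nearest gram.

226 g/day

Mifflin-St Jeor (female): BMR = 10(120.5) + 6.25(151) − 5(64) − 161 = 1205 + 943.75 − 320 − 161 = 1667.75 kcal/day.
TEE = 1667.75 × 1.55 = 2585.0125 kcal/day.
Protein energy = 35% × 2585.0125 = 904.7544 kcal.
Protein = 904.7544 ÷ 4 kcal/g = 226.1886 g.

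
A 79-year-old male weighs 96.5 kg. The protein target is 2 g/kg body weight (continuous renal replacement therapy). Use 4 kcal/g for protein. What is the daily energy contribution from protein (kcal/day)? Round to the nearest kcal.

Protein = 2 g/kg × 96.5 kg = 193 g/day.
Protein energy = 193 g × 4 kcal/g = 772 kcal/day.

772 kcal/day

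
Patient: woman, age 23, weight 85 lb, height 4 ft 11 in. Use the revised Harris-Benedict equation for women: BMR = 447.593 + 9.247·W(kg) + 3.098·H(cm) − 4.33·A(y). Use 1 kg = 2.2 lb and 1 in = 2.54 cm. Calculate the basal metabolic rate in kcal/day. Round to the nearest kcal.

1170 kcal/day

Convert to metric: weight = 85 ÷ 2.2 = 38.6364 kg; height = (4×12 + 11) × 2.54 = 59 × 2.54 = 149.86 cm.
Harris-Benedict: BMR = 447.593 + 9.247(38.6364) + 3.098(149.86) − 4.33(23) = 1169.5397 kcal/day.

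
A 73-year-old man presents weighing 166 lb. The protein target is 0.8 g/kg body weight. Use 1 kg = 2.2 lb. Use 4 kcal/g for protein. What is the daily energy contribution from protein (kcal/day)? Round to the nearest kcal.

241 kcal/day

Weight in kg = 166 ÷ 2.2 = 75.4545 kg.
Protein = 0.8 g/kg × 75.4545 kg = 60.3636 g/day.
Protein energy = 60.3636 g × 4 kcal/g = 241.4545 kcal/day.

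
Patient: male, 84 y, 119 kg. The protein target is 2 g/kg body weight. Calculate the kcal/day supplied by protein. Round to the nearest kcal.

Protein = 2 g/kg × 119 kg = 238 g/day.
Protein energy = 238 g × 4 kcal/g = 952 kcal/day.

952 kcal/day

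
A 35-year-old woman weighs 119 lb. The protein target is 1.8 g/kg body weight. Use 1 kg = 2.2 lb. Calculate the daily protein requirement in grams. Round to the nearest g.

97 g/day

Weight in kg = 119 ÷ 2.2 = 54.0909 kg.
Protein = 1.8 g/kg × 54.0909 kg = 97.3636 g/day.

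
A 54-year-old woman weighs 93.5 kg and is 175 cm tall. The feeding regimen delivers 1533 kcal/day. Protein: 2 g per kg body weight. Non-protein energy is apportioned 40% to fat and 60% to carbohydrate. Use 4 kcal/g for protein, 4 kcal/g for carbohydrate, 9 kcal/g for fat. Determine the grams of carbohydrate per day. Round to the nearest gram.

118 g/day

Protein = 2 × 93.5 = 187 g → 187 × 4 = 748 kcal.
Non-protein calories = 1533 − 748 = 785 kcal.
Fat: 40% × 785 = 314 kcal; carbohydrate: 471 kcal.
Carbohydrate: 471 kcal ÷ 4 kcal/g = 117.75 g.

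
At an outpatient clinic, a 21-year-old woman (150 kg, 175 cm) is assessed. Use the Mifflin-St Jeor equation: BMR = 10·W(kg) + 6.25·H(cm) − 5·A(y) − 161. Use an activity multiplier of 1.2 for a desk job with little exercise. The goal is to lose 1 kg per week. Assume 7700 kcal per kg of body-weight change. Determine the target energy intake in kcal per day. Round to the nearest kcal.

1693 kcal per day

Mifflin-St Jeor (female): BMR = 10(150) + 6.25(175) − 5(21) − 161 = 1500 + 1093.75 − 105 − 161 = 2327.75 kcal/day.
TEE = 2327.75 × 1.2 = 2793.3 kcal/day.
Required daily deficit = 1 × 7700 ÷ 7 = 1100 kcal/day.
Target intake = 2793.3 − 1100 = 1693.3 kcal/day.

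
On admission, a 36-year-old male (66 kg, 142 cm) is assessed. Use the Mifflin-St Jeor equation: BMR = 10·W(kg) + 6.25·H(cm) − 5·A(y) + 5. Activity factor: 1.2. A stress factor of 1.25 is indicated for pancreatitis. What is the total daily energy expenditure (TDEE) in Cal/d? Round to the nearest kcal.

2059 Cal/d

Mifflin-St Jeor (male): BMR = 10(66) + 6.25(142) − 5(36) + 5 = 660 + 887.5 − 180 + 5 = 1372.5 kcal/day.
TEE = BMR × activity factor = 1372.5 × 1.2 = 1647 kcal/day.
Apply stress factor: 1647 × 1.25 = 2058.75 kcal/day.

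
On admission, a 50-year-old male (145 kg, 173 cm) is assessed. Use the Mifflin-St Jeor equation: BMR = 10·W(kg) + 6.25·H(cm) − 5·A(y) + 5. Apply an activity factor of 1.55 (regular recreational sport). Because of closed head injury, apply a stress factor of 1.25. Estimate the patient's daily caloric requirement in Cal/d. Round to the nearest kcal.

Mifflin-St Jeor (male): BMR = 10(145) + 6.25(173) − 5(50) + 5 = 1450 + 1081.25 − 250 + 5 = 2286.25 kcal/day.
TEE = BMR × activity factor = 2286.25 × 1.55 = 3543.6875 kcal/day.
Apply stress factor: 3543.6875 × 1.25 = 4429.6094 kcal/day.

4430 Cal/d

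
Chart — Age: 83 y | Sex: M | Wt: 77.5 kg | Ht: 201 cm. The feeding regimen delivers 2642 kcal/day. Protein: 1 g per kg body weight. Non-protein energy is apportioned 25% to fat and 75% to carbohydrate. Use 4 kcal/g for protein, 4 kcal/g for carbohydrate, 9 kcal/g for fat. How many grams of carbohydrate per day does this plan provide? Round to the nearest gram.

Protein = 1 × 77.5 = 77.5 g → 77.5 × 4 = 310 kcal.
Non-protein calories = 2642 − 310 = 2332 kcal.
Fat: 25% × 2332 = 583 kcal; carbohydrate: 1749 kcal.
Carbohydrate: 1749 kcal ÷ 4 kcal/g = 437.25 g.

437 g/day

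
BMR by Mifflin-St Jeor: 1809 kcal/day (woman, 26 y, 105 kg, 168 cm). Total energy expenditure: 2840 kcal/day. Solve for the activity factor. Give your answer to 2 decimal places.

1.57

Activity factor = TEE ÷ BMR = 2840 ÷ 1809 = 1.57.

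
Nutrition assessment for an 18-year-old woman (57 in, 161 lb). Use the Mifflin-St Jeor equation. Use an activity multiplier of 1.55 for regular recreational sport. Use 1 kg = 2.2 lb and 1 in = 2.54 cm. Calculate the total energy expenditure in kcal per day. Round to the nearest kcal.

2148 kcal per day

Convert to metric: weight = 161 ÷ 2.2 = 73.1818 kg; height = 57 × 2.54 = 144.78 cm.
Mifflin-St Jeor (female): BMR = 10(73.1818) + 6.25(144.78) − 5(18) − 161 = 731.8182 + 904.875 − 90 − 161 = 1385.6932 kcal/day.
TEE = BMR × activity factor = 1385.6932 × 1.55 = 2147.8244 kcal/day.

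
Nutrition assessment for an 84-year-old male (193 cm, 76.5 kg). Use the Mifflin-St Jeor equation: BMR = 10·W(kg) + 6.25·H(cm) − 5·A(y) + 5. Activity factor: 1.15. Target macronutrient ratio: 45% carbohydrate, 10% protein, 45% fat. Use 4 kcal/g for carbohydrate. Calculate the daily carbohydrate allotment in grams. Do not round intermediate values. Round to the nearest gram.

201 g/day

Mifflin-St Jeor (male): BMR = 10(76.5) + 6.25(193) − 5(84) + 5 = 765 + 1206.25 − 420 + 5 = 1556.25 kcal/day.
TEE = 1556.25 × 1.15 = 1789.6875 kcal/day.
Carbohydrate energy = 45% × 1789.6875 = 805.3594 kcal.
Carbohydrate = 805.3594 ÷ 4 kcal/g = 201.3398 g.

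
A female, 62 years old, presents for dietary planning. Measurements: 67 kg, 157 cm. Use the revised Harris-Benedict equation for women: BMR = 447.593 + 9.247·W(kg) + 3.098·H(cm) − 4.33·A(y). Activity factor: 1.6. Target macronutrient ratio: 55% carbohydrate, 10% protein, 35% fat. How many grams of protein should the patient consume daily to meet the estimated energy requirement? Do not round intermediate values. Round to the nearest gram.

Harris-Benedict: BMR = 447.593 + 9.247(67) + 3.098(157) − 4.33(62) = 1285.068 kcal/day.
TEE = 1285.068 × 1.6 = 2056.1088 kcal/day.
Protein energy = 10% × 2056.1088 = 205.6109 kcal.
Protein = 205.6109 ÷ 4 kcal/g = 51.4027 g.

51 g/day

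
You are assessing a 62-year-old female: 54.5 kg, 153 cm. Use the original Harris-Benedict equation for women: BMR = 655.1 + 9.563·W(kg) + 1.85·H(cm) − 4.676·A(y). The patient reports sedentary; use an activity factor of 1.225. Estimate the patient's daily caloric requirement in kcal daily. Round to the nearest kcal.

1433 kcal daily

Harris-Benedict: BMR = 655.1 + 9.563(54.5) + 1.85(153) − 4.676(62) = 1169.4215 kcal/day.
TEE = BMR × activity factor = 1169.4215 × 1.225 = 1432.5413 kcal/day.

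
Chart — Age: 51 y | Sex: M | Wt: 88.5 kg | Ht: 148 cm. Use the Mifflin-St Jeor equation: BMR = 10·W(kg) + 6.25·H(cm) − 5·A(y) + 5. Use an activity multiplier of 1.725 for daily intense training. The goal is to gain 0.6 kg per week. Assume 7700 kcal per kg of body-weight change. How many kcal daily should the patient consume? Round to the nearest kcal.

Mifflin-St Jeor (male): BMR = 10(88.5) + 6.25(148) − 5(51) + 5 = 885 + 925 − 255 + 5 = 1560 kcal/day.
TEE = 1560 × 1.725 = 2691 kcal/day.
Required daily surplus = 0.6 × 7700 ÷ 7 = 660 kcal/day.
Target intake = 2691 + 660 = 3351 kcal/day.

3351 kcal daily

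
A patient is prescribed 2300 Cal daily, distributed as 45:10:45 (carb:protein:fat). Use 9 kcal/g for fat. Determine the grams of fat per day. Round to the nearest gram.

Fat energy = 45% × 2300 = 1035 kcal.
At 9 kcal/g: 1035 ÷ 9 = 115 g.

115 g/day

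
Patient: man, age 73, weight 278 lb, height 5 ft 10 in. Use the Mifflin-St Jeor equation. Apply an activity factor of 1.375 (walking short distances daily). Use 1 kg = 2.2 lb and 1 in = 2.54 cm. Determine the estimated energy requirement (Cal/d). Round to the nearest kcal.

Convert to metric: weight = 278 ÷ 2.2 = 126.3636 kg; height = (5×12 + 10) × 2.54 = 70 × 2.54 = 177.8 cm.
Mifflin-St Jeor (male): BMR = 10(126.3636) + 6.25(177.8) − 5(73) + 5 = 1263.6364 + 1111.25 − 365 + 5 = 2014.8864 kcal/day.
TEE = BMR × activity factor = 2014.8864 × 1.375 = 2770.4688 kcal/day.

2770 Cal/d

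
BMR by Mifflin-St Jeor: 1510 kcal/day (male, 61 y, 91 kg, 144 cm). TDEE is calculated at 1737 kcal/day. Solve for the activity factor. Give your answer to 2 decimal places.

Activity factor = TEE ÷ BMR = 1737 ÷ 1510 = 1.15.

1.15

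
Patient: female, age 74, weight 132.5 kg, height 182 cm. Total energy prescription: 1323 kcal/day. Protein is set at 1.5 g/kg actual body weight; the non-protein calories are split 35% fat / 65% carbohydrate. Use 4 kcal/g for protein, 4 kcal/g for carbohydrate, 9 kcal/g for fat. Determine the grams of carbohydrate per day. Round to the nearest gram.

86 g/day

Protein = 1.5 × 132.5 = 198.75 g → 198.75 × 4 = 795 kcal.
Non-protein calories = 1323 − 795 = 528 kcal.
Fat: 35% × 528 = 184.8 kcal; carbohydrate: 343.2 kcal.
Carbohydrate: 343.2 kcal ÷ 4 kcal/g = 85.8 g.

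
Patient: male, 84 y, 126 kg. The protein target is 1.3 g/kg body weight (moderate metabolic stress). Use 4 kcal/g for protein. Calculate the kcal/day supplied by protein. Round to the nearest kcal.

655 kcal/day

Protein = 1.3 g/kg × 126 kg = 163.8 g/day.
Protein energy = 163.8 g × 4 kcal/g = 655.2 kcal/day.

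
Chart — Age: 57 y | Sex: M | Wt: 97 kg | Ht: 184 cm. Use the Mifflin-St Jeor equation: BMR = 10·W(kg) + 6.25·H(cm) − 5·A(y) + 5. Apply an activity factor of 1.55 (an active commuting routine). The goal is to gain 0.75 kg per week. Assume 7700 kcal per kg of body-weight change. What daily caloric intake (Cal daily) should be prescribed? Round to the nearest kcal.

Mifflin-St Jeor (male): BMR = 10(97) + 6.25(184) − 5(57) + 5 = 970 + 1150 − 285 + 5 = 1840 kcal/day.
TEE = 1840 × 1.55 = 2852 kcal/day.
Required daily surplus = 0.75 × 7700 ÷ 7 = 825 kcal/day.
Target intake = 2852 + 825 = 3677 kcal/day.

3677 Cal daily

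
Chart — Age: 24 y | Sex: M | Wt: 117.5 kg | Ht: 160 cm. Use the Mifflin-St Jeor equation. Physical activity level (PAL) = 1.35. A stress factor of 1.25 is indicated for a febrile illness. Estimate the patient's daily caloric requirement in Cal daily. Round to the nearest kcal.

Mifflin-St Jeor (male): BMR = 10(117.5) + 6.25(160) − 5(24) + 5 = 1175 + 1000 − 120 + 5 = 2060 kcal/day.
TEE = BMR × activity factor = 2060 × 1.35 = 2781 kcal/day.
Apply stress factor: 2781 × 1.25 = 3476.25 kcal/day.

3476 Cal daily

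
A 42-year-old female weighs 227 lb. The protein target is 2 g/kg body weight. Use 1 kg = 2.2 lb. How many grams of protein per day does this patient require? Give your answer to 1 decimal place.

206.4 g/day

Weight in kg = 227 ÷ 2.2 = 103.1818 kg.
Protein = 2 g/kg × 103.1818 kg = 206.3636 g/day.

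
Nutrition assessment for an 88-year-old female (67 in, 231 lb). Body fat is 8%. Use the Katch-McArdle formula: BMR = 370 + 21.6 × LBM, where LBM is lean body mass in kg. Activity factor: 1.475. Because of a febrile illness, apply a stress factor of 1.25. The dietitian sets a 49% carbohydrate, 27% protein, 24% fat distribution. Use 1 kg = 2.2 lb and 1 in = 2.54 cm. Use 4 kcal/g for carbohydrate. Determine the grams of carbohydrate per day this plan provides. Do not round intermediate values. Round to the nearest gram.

Convert to metric: weight = 231 ÷ 2.2 = 105 kg; height = 67 × 2.54 = 170.18 cm.
LBM = 105 × (1 − 0.08) = 96.6 kg. Katch-McArdle: BMR = 370 + 21.6 × 96.6 = 2456.56 kcal/day.
TEE = 2456.56 × 1.475 = 3623.426 kcal/day.
With stress factor 1.25: 3623.426 × 1.25 = 4529.2825 kcal/day.
Carbohydrate energy = 49% × 4529.2825 = 2219.3484 kcal.
Carbohydrate = 2219.3484 ÷ 4 kcal/g = 554.8371 g.

555 g/day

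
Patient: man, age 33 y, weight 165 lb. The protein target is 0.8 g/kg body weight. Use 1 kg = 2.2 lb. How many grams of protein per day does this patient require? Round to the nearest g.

Weight in kg = 165 ÷ 2.2 = 75 kg.
Protein = 0.8 g/kg × 75 kg = 60 g/day.

60 g/day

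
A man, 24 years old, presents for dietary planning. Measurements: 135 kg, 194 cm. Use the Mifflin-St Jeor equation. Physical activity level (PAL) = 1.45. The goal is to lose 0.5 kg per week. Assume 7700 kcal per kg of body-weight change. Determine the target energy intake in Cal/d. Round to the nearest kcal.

Mifflin-St Jeor (male): BMR = 10(135) + 6.25(194) − 5(24) + 5 = 1350 + 1212.5 − 120 + 5 = 2447.5 kcal/day.
TEE = 2447.5 × 1.45 = 3548.875 kcal/day.
Required daily deficit = 0.5 × 7700 ÷ 7 = 550 kcal/day.
Target intake = 3548.875 − 550 = 2998.875 kcal/day.

2999 Cal/d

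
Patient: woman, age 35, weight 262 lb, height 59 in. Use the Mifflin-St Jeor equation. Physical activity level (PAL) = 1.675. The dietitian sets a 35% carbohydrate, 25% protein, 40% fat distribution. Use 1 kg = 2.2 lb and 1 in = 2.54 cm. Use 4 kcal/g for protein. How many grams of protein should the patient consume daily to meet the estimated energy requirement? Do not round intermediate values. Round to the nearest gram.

Convert to metric: weight = 262 ÷ 2.2 = 119.0909 kg; height = 59 × 2.54 = 149.86 cm.
Mifflin-St Jeor (female): BMR = 10(119.0909) + 6.25(149.86) − 5(35) − 161 = 1190.9091 + 936.625 − 175 − 161 = 1791.5341 kcal/day.
TEE = 1791.5341 × 1.675 = 3000.8196 kcal/day.
Protein energy = 25% × 3000.8196 = 750.2049 kcal.
Protein = 750.2049 ÷ 4 kcal/g = 187.5512 g.

188 g/day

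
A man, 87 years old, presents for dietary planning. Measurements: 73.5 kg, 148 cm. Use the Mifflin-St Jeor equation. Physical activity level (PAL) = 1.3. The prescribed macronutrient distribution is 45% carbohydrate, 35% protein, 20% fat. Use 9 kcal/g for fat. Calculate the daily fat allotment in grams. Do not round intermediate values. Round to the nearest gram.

36 g/day

Mifflin-St Jeor (male): BMR = 10(73.5) + 6.25(148) − 5(87) + 5 = 735 + 925 − 435 + 5 = 1230 kcal/day.
TEE = 1230 × 1.3 = 1599 kcal/day.
Fat energy = 20% × 1599 = 319.8 kcal.
Fat = 319.8 ÷ 9 kcal/g = 35.5333 g.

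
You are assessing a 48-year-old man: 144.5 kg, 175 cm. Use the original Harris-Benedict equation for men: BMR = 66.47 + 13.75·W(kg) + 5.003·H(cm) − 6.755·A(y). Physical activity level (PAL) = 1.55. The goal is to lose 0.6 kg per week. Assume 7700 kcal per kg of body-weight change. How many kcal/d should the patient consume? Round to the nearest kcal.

Harris-Benedict: BMR = 66.47 + 13.75(144.5) + 5.003(175) − 6.755(48) = 2604.63 kcal/day.
TEE = 2604.63 × 1.55 = 4037.1765 kcal/day.
Required daily deficit = 0.6 × 7700 ÷ 7 = 660 kcal/day.
Target intake = 4037.1765 − 660 = 3377.1765 kcal/day.

3377 kcal/d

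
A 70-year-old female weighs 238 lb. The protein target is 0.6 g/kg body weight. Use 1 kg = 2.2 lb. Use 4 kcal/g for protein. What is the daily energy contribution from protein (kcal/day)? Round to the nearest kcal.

260 kcal/day

Weight in kg = 238 ÷ 2.2 = 108.1818 kg.
Protein = 0.6 g/kg × 108.1818 kg = 64.9091 g/day.
Protein energy = 64.9091 g × 4 kcal/g = 259.6364 kcal/day.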